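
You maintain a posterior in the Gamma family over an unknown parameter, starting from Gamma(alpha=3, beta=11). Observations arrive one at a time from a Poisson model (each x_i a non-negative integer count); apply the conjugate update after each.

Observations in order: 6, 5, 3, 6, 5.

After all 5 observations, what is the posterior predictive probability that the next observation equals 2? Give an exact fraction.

2108072524565140017183381509663358976/8193465725814765556554001028792218849

obs 1: x=6 → posterior Gamma(9, 12)
obs 2: x=5 → posterior Gamma(14, 13)
obs 3: x=3 → posterior Gamma(17, 14)
obs 4: x=6 → posterior Gamma(23, 15)
obs 5: x=5 → posterior Gamma(28, 16)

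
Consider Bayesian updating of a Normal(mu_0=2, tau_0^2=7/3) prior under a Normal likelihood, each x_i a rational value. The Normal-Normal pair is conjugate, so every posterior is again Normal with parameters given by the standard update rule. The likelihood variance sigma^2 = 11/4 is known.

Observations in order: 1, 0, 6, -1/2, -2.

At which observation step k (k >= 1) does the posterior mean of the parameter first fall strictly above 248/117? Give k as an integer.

obs 1: x=1 → posterior Normal(94/61, 77/61)
obs 2: x=0 → posterior Normal(94/89, 77/89)
obs 3: x=6 → posterior Normal(262/117, 77/117)
obs 4: x=-1/2 → posterior Normal(248/145, 77/145)
obs 5: x=-2 → posterior Normal(192/173, 77/173)

k = 3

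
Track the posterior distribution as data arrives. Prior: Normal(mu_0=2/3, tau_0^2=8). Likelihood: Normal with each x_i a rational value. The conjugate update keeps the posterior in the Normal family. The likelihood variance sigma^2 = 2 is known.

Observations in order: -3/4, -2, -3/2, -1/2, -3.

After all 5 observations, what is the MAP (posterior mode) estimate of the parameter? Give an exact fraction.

obs 1: x=-3/4 → posterior Normal(-7/15, 8/5)
obs 2: x=-2 → posterior Normal(-31/27, 8/9)
obs 3: x=-3/2 → posterior Normal(-49/39, 8/13)
obs 4: x=-1/2 → posterior Normal(-55/51, 8/17)
obs 5: x=-3 → posterior Normal(-13/9, 8/21)

-13/9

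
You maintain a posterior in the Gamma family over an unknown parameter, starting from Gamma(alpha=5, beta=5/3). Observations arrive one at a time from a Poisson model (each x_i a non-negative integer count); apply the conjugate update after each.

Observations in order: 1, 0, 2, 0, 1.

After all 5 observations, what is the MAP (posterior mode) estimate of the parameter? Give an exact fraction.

6/5

obs 1: x=1 → posterior Gamma(6, 8/3)
obs 2: x=0 → posterior Gamma(6, 11/3)
obs 3: x=2 → posterior Gamma(8, 14/3)
obs 4: x=0 → posterior Gamma(8, 17/3)
obs 5: x=1 → posterior Gamma(9, 20/3)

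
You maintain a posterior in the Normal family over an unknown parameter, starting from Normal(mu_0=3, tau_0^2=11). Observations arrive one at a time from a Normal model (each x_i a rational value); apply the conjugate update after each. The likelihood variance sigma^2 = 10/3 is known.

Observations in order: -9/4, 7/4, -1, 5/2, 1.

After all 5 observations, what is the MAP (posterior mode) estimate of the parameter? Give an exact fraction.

96/175

obs 1: x=-9/4 → posterior Normal(-177/172, 110/43)
obs 2: x=7/4 → posterior Normal(27/152, 55/38)
obs 3: x=-1 → posterior Normal(-39/218, 110/109)
obs 4: x=5/2 → posterior Normal(63/142, 55/71)
obs 5: x=1 → posterior Normal(96/175, 22/35)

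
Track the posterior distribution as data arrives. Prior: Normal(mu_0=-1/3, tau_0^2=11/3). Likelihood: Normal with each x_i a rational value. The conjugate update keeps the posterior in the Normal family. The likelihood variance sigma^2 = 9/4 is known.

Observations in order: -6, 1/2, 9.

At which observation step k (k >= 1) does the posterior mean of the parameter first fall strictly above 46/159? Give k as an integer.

k = 3

obs 1: x=-6 → posterior Normal(-273/71, 99/71)
obs 2: x=1/2 → posterior Normal(-251/115, 99/115)
obs 3: x=9 → posterior Normal(145/159, 33/53)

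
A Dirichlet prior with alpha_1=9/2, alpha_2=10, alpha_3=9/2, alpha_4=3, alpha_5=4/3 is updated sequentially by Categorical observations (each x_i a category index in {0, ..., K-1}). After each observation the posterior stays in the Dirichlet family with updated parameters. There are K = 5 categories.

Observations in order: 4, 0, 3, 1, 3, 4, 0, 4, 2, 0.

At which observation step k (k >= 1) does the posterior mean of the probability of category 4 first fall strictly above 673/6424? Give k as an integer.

obs 1: x=4 → posterior Dirichlet(9/2, 10, 9/2, 3, 7/3)
obs 2: x=0 → posterior Dirichlet(11/2, 10, 9/2, 3, 7/3)
obs 3: x=3 → posterior Dirichlet(11/2, 10, 9/2, 4, 7/3)
obs 4: x=1 → posterior Dirichlet(11/2, 11, 9/2, 4, 7/3)
obs 5: x=3 → posterior Dirichlet(11/2, 11, 9/2, 5, 7/3)
obs 6: x=4 → posterior Dirichlet(11/2, 11, 9/2, 5, 10/3)
obs 7: x=0 → posterior Dirichlet(13/2, 11, 9/2, 5, 10/3)
obs 8: x=4 → posterior Dirichlet(13/2, 11, 9/2, 5, 13/3)
obs 9: x=2 → posterior Dirichlet(13/2, 11, 11/2, 5, 13/3)
obs 10: x=0 → posterior Dirichlet(15/2, 11, 11/2, 5, 13/3)

k = 6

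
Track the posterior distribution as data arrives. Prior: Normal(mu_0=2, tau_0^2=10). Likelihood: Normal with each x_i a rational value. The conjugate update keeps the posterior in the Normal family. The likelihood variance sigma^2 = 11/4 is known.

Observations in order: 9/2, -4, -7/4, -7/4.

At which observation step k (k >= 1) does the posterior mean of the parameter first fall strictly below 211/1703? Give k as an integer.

obs 1: x=9/2 → posterior Normal(202/51, 110/51)
obs 2: x=-4 → posterior Normal(6/13, 110/91)
obs 3: x=-7/4 → posterior Normal(-28/131, 110/131)
obs 4: x=-7/4 → posterior Normal(-98/171, 110/171)

k = 3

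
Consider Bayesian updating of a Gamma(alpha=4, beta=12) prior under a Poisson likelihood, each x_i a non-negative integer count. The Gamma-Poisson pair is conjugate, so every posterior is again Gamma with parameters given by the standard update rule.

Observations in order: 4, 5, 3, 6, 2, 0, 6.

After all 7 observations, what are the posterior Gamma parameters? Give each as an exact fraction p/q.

obs 1: x=4 → posterior Gamma(8, 13)
obs 2: x=5 → posterior Gamma(13, 14)
obs 3: x=3 → posterior Gamma(16, 15)
obs 4: x=6 → posterior Gamma(22, 16)
obs 5: x=2 → posterior Gamma(24, 17)
obs 6: x=0 → posterior Gamma(24, 18)
obs 7: x=6 → posterior Gamma(30, 19)

alpha=30, beta=19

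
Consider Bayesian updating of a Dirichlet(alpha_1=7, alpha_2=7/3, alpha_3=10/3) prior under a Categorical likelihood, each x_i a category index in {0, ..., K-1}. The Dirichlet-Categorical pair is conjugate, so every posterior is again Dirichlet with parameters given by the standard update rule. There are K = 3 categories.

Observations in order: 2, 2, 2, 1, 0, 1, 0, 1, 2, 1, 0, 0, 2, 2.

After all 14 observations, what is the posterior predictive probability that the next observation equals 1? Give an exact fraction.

obs 1: x=2 → posterior Dirichlet(7, 7/3, 13/3)
obs 2: x=2 → posterior Dirichlet(7, 7/3, 16/3)
obs 3: x=2 → posterior Dirichlet(7, 7/3, 19/3)
obs 4: x=1 → posterior Dirichlet(7, 10/3, 19/3)
obs 5: x=0 → posterior Dirichlet(8, 10/3, 19/3)
obs 6: x=1 → posterior Dirichlet(8, 13/3, 19/3)
obs 7: x=0 → posterior Dirichlet(9, 13/3, 19/3)
obs 8: x=1 → posterior Dirichlet(9, 16/3, 19/3)
obs 9: x=2 → posterior Dirichlet(9, 16/3, 22/3)
obs 10: x=1 → posterior Dirichlet(9, 19/3, 22/3)
obs 11: x=0 → posterior Dirichlet(10, 19/3, 22/3)
obs 12: x=0 → posterior Dirichlet(11, 19/3, 22/3)
obs 13: x=2 → posterior Dirichlet(11, 19/3, 25/3)
obs 14: x=2 → posterior Dirichlet(11, 19/3, 28/3)

19/80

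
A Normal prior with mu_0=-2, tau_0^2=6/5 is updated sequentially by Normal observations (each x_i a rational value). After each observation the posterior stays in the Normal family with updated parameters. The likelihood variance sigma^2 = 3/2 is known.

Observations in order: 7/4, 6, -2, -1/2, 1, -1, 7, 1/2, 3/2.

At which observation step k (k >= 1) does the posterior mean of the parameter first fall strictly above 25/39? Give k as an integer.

obs 1: x=7/4 → posterior Normal(-1/3, 2/3)
obs 2: x=6 → posterior Normal(21/13, 6/13)
obs 3: x=-2 → posterior Normal(13/17, 6/17)
obs 4: x=-1/2 → posterior Normal(11/21, 2/7)
obs 5: x=1 → posterior Normal(3/5, 6/25)
obs 6: x=-1 → posterior Normal(11/29, 6/29)
obs 7: x=7 → posterior Normal(13/11, 2/11)
obs 8: x=1/2 → posterior Normal(41/37, 6/37)
obs 9: x=3/2 → posterior Normal(47/41, 6/41)

k = 2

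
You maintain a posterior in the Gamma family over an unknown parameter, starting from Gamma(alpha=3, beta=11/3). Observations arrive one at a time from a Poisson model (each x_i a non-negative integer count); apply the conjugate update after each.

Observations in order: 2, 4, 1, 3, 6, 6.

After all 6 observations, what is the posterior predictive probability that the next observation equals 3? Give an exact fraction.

obs 1: x=2 → posterior Gamma(5, 14/3)
obs 2: x=4 → posterior Gamma(9, 17/3)
obs 3: x=1 → posterior Gamma(10, 20/3)
obs 4: x=3 → posterior Gamma(13, 23/3)
obs 5: x=6 → posterior Gamma(19, 26/3)
obs 6: x=6 → posterior Gamma(25, 29/3)

286707848713462752925669406160185270902275/1393796574908163946345982392040522594123776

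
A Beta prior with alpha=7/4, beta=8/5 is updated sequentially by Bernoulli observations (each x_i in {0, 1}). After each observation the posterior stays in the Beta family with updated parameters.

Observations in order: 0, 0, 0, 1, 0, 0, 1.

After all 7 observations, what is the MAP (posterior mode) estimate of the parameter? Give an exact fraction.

55/167

obs 1: x=0 → posterior Beta(7/4, 13/5)
obs 2: x=0 → posterior Beta(7/4, 18/5)
obs 3: x=0 → posterior Beta(7/4, 23/5)
obs 4: x=1 → posterior Beta(11/4, 23/5)
obs 5: x=0 → posterior Beta(11/4, 28/5)
obs 6: x=0 → posterior Beta(11/4, 33/5)
obs 7: x=1 → posterior Beta(15/4, 33/5)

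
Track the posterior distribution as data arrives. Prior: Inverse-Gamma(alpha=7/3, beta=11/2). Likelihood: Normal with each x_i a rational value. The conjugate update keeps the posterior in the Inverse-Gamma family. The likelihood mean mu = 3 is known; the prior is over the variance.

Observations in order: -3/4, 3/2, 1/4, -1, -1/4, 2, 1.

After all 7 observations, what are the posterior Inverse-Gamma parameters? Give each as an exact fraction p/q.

alpha=35/6, beta=1063/32

obs 1: x=-3/4 → posterior Inverse-Gamma(17/6, 401/32)
obs 2: x=3/2 → posterior Inverse-Gamma(10/3, 437/32)
obs 3: x=1/4 → posterior Inverse-Gamma(23/6, 279/16)
obs 4: x=-1 → posterior Inverse-Gamma(13/3, 407/16)
obs 5: x=-1/4 → posterior Inverse-Gamma(29/6, 983/32)
obs 6: x=2 → posterior Inverse-Gamma(16/3, 999/32)
obs 7: x=1 → posterior Inverse-Gamma(35/6, 1063/32)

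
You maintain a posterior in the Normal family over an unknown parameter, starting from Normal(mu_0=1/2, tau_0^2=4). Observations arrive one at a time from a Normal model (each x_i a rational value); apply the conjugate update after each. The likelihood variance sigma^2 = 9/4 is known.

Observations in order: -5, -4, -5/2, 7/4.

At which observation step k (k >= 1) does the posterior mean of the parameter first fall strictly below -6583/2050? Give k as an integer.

k = 2

obs 1: x=-5 → posterior Normal(-151/50, 36/25)
obs 2: x=-4 → posterior Normal(-279/82, 36/41)
obs 3: x=-5/2 → posterior Normal(-359/114, 12/19)
obs 4: x=7/4 → posterior Normal(-303/146, 36/73)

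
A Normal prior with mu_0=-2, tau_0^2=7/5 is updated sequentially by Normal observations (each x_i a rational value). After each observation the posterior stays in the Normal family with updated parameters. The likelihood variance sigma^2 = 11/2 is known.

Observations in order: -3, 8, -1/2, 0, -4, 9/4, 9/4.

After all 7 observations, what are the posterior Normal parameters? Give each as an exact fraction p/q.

mu_0=-40/153, tau_0^2=77/153

obs 1: x=-3 → posterior Normal(-152/69, 77/69)
obs 2: x=8 → posterior Normal(-40/83, 77/83)
obs 3: x=-1/2 → posterior Normal(-47/97, 77/97)
obs 4: x=0 → posterior Normal(-47/111, 77/111)
obs 5: x=-4 → posterior Normal(-103/125, 77/125)
obs 6: x=9/4 → posterior Normal(-143/278, 77/139)
obs 7: x=9/4 → posterior Normal(-40/153, 77/153)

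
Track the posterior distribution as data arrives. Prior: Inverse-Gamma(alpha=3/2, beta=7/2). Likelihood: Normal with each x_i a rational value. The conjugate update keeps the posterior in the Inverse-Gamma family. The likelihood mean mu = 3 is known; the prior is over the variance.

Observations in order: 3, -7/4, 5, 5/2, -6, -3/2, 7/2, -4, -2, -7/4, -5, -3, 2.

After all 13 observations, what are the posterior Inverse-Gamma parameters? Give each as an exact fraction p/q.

obs 1: x=3 → posterior Inverse-Gamma(2, 7/2)
obs 2: x=-7/4 → posterior Inverse-Gamma(5/2, 473/32)
obs 3: x=5 → posterior Inverse-Gamma(3, 537/32)
obs 4: x=5/2 → posterior Inverse-Gamma(7/2, 541/32)
obs 5: x=-6 → posterior Inverse-Gamma(4, 1837/32)
obs 6: x=-3/2 → posterior Inverse-Gamma(9/2, 2161/32)
obs 7: x=7/2 → posterior Inverse-Gamma(5, 2165/32)
obs 8: x=-4 → posterior Inverse-Gamma(11/2, 2949/32)
obs 9: x=-2 → posterior Inverse-Gamma(6, 3349/32)
obs 10: x=-7/4 → posterior Inverse-Gamma(13/2, 1855/16)
obs 11: x=-5 → posterior Inverse-Gamma(7, 2367/16)
obs 12: x=-3 → posterior Inverse-Gamma(15/2, 2655/16)
obs 13: x=2 → posterior Inverse-Gamma(8, 2663/16)

alpha=8, beta=2663/16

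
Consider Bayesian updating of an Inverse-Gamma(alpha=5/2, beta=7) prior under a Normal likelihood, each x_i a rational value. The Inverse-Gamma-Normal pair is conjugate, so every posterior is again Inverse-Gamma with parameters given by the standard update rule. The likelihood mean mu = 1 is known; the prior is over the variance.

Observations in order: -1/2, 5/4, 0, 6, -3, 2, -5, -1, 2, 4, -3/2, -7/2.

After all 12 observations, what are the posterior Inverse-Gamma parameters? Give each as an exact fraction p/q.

alpha=17/2, beta=2173/32

obs 1: x=-1/2 → posterior Inverse-Gamma(3, 65/8)
obs 2: x=5/4 → posterior Inverse-Gamma(7/2, 261/32)
obs 3: x=0 → posterior Inverse-Gamma(4, 277/32)
obs 4: x=6 → posterior Inverse-Gamma(9/2, 677/32)
obs 5: x=-3 → posterior Inverse-Gamma(5, 933/32)
obs 6: x=2 → posterior Inverse-Gamma(11/2, 949/32)
obs 7: x=-5 → posterior Inverse-Gamma(6, 1525/32)
obs 8: x=-1 → posterior Inverse-Gamma(13/2, 1589/32)
obs 9: x=2 → posterior Inverse-Gamma(7, 1605/32)
obs 10: x=4 → posterior Inverse-Gamma(15/2, 1749/32)
obs 11: x=-3/2 → posterior Inverse-Gamma(8, 1849/32)
obs 12: x=-7/2 → posterior Inverse-Gamma(17/2, 2173/32)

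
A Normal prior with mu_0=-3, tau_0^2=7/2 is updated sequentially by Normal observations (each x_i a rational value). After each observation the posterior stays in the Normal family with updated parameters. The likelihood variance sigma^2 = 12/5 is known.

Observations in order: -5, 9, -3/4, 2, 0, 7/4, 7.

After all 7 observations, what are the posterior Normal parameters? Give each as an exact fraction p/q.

obs 1: x=-5 → posterior Normal(-247/59, 84/59)
obs 2: x=9 → posterior Normal(34/47, 42/47)
obs 3: x=-3/4 → posterior Normal(167/516, 28/43)
obs 4: x=2 → posterior Normal(447/656, 21/41)
obs 5: x=0 → posterior Normal(447/796, 84/199)
obs 6: x=7/4 → posterior Normal(173/234, 14/39)
obs 7: x=7 → posterior Normal(418/269, 84/269)

mu_0=418/269, tau_0^2=84/269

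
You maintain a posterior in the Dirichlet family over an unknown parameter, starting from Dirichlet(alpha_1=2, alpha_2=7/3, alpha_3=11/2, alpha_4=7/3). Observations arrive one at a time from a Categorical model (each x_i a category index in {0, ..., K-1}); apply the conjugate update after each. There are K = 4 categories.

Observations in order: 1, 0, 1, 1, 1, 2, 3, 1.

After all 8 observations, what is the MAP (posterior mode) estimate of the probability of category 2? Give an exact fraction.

obs 1: x=1 → posterior Dirichlet(2, 10/3, 11/2, 7/3)
obs 2: x=0 → posterior Dirichlet(3, 10/3, 11/2, 7/3)
obs 3: x=1 → posterior Dirichlet(3, 13/3, 11/2, 7/3)
obs 4: x=1 → posterior Dirichlet(3, 16/3, 11/2, 7/3)
obs 5: x=1 → posterior Dirichlet(3, 19/3, 11/2, 7/3)
obs 6: x=2 → posterior Dirichlet(3, 19/3, 13/2, 7/3)
obs 7: x=3 → posterior Dirichlet(3, 19/3, 13/2, 10/3)
obs 8: x=1 → posterior Dirichlet(3, 22/3, 13/2, 10/3)

33/97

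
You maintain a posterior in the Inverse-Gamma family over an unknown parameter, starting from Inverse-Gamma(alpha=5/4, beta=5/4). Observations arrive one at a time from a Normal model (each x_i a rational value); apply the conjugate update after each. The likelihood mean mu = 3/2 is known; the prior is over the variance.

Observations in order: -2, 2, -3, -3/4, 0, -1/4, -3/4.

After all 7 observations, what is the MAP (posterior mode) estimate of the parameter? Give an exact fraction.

obs 1: x=-2 → posterior Inverse-Gamma(7/4, 59/8)
obs 2: x=2 → posterior Inverse-Gamma(9/4, 15/2)
obs 3: x=-3 → posterior Inverse-Gamma(11/4, 141/8)
obs 4: x=-3/4 → posterior Inverse-Gamma(13/4, 645/32)
obs 5: x=0 → posterior Inverse-Gamma(15/4, 681/32)
obs 6: x=-1/4 → posterior Inverse-Gamma(17/4, 365/16)
obs 7: x=-3/4 → posterior Inverse-Gamma(19/4, 811/32)

811/184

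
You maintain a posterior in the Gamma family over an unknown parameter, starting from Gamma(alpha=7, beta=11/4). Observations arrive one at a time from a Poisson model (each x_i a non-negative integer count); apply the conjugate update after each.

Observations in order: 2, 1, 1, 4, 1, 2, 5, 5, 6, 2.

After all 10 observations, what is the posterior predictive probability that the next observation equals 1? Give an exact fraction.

4274534548968388331378151027029451109320890992926049783247059344/24741128862775614761078532487282208383185206912457942962646484375

obs 1: x=2 → posterior Gamma(9, 15/4)
obs 2: x=1 → posterior Gamma(10, 19/4)
obs 3: x=1 → posterior Gamma(11, 23/4)
obs 4: x=4 → posterior Gamma(15, 27/4)
obs 5: x=1 → posterior Gamma(16, 31/4)
obs 6: x=2 → posterior Gamma(18, 35/4)
obs 7: x=5 → posterior Gamma(23, 39/4)
obs 8: x=5 → posterior Gamma(28, 43/4)
obs 9: x=6 → posterior Gamma(34, 47/4)
obs 10: x=2 → posterior Gamma(36, 51/4)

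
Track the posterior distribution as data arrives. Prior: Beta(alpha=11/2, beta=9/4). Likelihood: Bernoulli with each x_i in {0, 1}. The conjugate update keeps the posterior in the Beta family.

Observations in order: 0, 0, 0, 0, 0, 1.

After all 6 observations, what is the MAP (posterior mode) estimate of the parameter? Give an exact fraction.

22/47

obs 1: x=0 → posterior Beta(11/2, 13/4)
obs 2: x=0 → posterior Beta(11/2, 17/4)
obs 3: x=0 → posterior Beta(11/2, 21/4)
obs 4: x=0 → posterior Beta(11/2, 25/4)
obs 5: x=0 → posterior Beta(11/2, 29/4)
obs 6: x=1 → posterior Beta(13/2, 29/4)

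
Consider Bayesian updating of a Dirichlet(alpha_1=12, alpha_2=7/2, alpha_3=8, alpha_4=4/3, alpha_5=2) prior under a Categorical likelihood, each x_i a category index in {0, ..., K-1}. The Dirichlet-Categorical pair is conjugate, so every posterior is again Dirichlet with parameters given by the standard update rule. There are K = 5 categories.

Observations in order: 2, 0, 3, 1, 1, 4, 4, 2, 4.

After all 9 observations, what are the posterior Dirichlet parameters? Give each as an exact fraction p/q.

obs 1: x=2 → posterior Dirichlet(12, 7/2, 9, 4/3, 2)
obs 2: x=0 → posterior Dirichlet(13, 7/2, 9, 4/3, 2)
obs 3: x=3 → posterior Dirichlet(13, 7/2, 9, 7/3, 2)
obs 4: x=1 → posterior Dirichlet(13, 9/2, 9, 7/3, 2)
obs 5: x=1 → posterior Dirichlet(13, 11/2, 9, 7/3, 2)
obs 6: x=4 → posterior Dirichlet(13, 11/2, 9, 7/3, 3)
obs 7: x=4 → posterior Dirichlet(13, 11/2, 9, 7/3, 4)
obs 8: x=2 → posterior Dirichlet(13, 11/2, 10, 7/3, 4)
obs 9: x=4 → posterior Dirichlet(13, 11/2, 10, 7/3, 5)

alpha_1=13, alpha_2=11/2, alpha_3=10, alpha_4=7/3, alpha_5=5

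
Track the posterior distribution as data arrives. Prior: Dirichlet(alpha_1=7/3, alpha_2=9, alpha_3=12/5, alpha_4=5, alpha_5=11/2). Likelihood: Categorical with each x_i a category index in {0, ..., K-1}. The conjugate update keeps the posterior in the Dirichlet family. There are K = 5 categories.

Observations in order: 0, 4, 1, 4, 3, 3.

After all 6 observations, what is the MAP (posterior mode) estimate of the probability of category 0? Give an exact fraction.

70/757

obs 1: x=0 → posterior Dirichlet(10/3, 9, 12/5, 5, 11/2)
obs 2: x=4 → posterior Dirichlet(10/3, 9, 12/5, 5, 13/2)
obs 3: x=1 → posterior Dirichlet(10/3, 10, 12/5, 5, 13/2)
obs 4: x=4 → posterior Dirichlet(10/3, 10, 12/5, 5, 15/2)
obs 5: x=3 → posterior Dirichlet(10/3, 10, 12/5, 6, 15/2)
obs 6: x=3 → posterior Dirichlet(10/3, 10, 12/5, 7, 15/2)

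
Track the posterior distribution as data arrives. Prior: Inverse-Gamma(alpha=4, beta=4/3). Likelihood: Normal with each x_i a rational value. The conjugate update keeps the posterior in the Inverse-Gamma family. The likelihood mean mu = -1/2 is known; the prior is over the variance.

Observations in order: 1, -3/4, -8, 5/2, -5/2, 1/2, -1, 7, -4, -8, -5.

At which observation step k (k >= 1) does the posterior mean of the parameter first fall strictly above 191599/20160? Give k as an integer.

k = 9

obs 1: x=1 → posterior Inverse-Gamma(9/2, 59/24)
obs 2: x=-3/4 → posterior Inverse-Gamma(5, 239/96)
obs 3: x=-8 → posterior Inverse-Gamma(11/2, 2939/96)
obs 4: x=5/2 → posterior Inverse-Gamma(6, 3371/96)
obs 5: x=-5/2 → posterior Inverse-Gamma(13/2, 3563/96)
obs 6: x=1/2 → posterior Inverse-Gamma(7, 3611/96)
obs 7: x=-1 → posterior Inverse-Gamma(15/2, 3623/96)
obs 8: x=7 → posterior Inverse-Gamma(8, 6323/96)
obs 9: x=-4 → posterior Inverse-Gamma(17/2, 6911/96)
obs 10: x=-8 → posterior Inverse-Gamma(9, 9611/96)
obs 11: x=-5 → posterior Inverse-Gamma(19/2, 10583/96)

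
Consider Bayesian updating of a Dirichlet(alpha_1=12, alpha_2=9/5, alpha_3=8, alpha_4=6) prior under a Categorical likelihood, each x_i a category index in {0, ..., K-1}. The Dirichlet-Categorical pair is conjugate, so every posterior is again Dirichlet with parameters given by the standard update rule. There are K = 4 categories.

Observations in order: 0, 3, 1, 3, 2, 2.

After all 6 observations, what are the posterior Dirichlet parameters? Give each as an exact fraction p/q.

obs 1: x=0 → posterior Dirichlet(13, 9/5, 8, 6)
obs 2: x=3 → posterior Dirichlet(13, 9/5, 8, 7)
obs 3: x=1 → posterior Dirichlet(13, 14/5, 8, 7)
obs 4: x=3 → posterior Dirichlet(13, 14/5, 8, 8)
obs 5: x=2 → posterior Dirichlet(13, 14/5, 9, 8)
obs 6: x=2 → posterior Dirichlet(13, 14/5, 10, 8)

alpha_1=13, alpha_2=14/5, alpha_3=10, alpha_4=8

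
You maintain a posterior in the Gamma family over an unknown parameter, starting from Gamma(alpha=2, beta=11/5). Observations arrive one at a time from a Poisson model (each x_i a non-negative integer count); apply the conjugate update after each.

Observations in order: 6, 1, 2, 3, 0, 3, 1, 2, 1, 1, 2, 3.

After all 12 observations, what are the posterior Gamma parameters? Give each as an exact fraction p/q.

obs 1: x=6 → posterior Gamma(8, 16/5)
obs 2: x=1 → posterior Gamma(9, 21/5)
obs 3: x=2 → posterior Gamma(11, 26/5)
obs 4: x=3 → posterior Gamma(14, 31/5)
obs 5: x=0 → posterior Gamma(14, 36/5)
obs 6: x=3 → posterior Gamma(17, 41/5)
obs 7: x=1 → posterior Gamma(18, 46/5)
obs 8: x=2 → posterior Gamma(20, 51/5)
obs 9: x=1 → posterior Gamma(21, 56/5)
obs 10: x=1 → posterior Gamma(22, 61/5)
obs 11: x=2 → posterior Gamma(24, 66/5)
obs 12: x=3 → posterior Gamma(27, 71/5)

alpha=27, beta=71/5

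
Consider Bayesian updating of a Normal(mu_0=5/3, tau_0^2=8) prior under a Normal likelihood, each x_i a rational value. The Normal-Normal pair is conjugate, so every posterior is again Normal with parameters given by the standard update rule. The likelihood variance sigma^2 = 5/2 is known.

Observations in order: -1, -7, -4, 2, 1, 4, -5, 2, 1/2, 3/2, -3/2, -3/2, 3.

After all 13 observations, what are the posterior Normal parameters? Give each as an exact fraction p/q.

mu_0=-263/639, tau_0^2=40/213

obs 1: x=-1 → posterior Normal(-23/63, 40/21)
obs 2: x=-7 → posterior Normal(-359/111, 40/37)
obs 3: x=-4 → posterior Normal(-551/159, 40/53)
obs 4: x=2 → posterior Normal(-455/207, 40/69)
obs 5: x=1 → posterior Normal(-407/255, 8/17)
obs 6: x=4 → posterior Normal(-215/303, 40/101)
obs 7: x=-5 → posterior Normal(-35/27, 40/117)
obs 8: x=2 → posterior Normal(-359/399, 40/133)
obs 9: x=1/2 → posterior Normal(-335/447, 40/149)
obs 10: x=3/2 → posterior Normal(-263/495, 8/33)
obs 11: x=-3/2 → posterior Normal(-335/543, 40/181)
obs 12: x=-3/2 → posterior Normal(-407/591, 40/197)
obs 13: x=3 → posterior Normal(-263/639, 40/213)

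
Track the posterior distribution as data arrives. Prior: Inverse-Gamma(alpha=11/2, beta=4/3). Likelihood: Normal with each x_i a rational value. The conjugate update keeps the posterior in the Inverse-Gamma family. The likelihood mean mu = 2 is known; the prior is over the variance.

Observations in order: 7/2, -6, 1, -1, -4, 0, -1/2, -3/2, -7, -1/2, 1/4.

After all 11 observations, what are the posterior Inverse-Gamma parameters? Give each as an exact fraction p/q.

alpha=11, beta=10931/96

obs 1: x=7/2 → posterior Inverse-Gamma(6, 59/24)
obs 2: x=-6 → posterior Inverse-Gamma(13/2, 827/24)
obs 3: x=1 → posterior Inverse-Gamma(7, 839/24)
obs 4: x=-1 → posterior Inverse-Gamma(15/2, 947/24)
obs 5: x=-4 → posterior Inverse-Gamma(8, 1379/24)
obs 6: x=0 → posterior Inverse-Gamma(17/2, 1427/24)
obs 7: x=-1/2 → posterior Inverse-Gamma(9, 751/12)
obs 8: x=-3/2 → posterior Inverse-Gamma(19/2, 1649/24)
obs 9: x=-7 → posterior Inverse-Gamma(10, 2621/24)
obs 10: x=-1/2 → posterior Inverse-Gamma(21/2, 337/3)
obs 11: x=1/4 → posterior Inverse-Gamma(11, 10931/96)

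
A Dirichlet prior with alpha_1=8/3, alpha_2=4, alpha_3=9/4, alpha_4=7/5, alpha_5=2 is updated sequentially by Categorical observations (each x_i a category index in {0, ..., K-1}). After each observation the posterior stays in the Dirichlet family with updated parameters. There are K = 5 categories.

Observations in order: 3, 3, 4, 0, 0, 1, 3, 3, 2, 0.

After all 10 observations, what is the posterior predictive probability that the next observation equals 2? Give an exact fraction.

15/103

obs 1: x=3 → posterior Dirichlet(8/3, 4, 9/4, 12/5, 2)
obs 2: x=3 → posterior Dirichlet(8/3, 4, 9/4, 17/5, 2)
obs 3: x=4 → posterior Dirichlet(8/3, 4, 9/4, 17/5, 3)
obs 4: x=0 → posterior Dirichlet(11/3, 4, 9/4, 17/5, 3)
obs 5: x=0 → posterior Dirichlet(14/3, 4, 9/4, 17/5, 3)
obs 6: x=1 → posterior Dirichlet(14/3, 5, 9/4, 17/5, 3)
obs 7: x=3 → posterior Dirichlet(14/3, 5, 9/4, 22/5, 3)
obs 8: x=3 → posterior Dirichlet(14/3, 5, 9/4, 27/5, 3)
obs 9: x=2 → posterior Dirichlet(14/3, 5, 13/4, 27/5, 3)
obs 10: x=0 → posterior Dirichlet(17/3, 5, 13/4, 27/5, 3)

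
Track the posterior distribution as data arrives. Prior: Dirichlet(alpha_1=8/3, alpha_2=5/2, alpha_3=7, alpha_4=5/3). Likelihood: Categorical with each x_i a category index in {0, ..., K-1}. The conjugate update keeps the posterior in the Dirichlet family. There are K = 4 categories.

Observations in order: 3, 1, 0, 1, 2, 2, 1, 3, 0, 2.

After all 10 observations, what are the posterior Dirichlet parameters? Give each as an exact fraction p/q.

obs 1: x=3 → posterior Dirichlet(8/3, 5/2, 7, 8/3)
obs 2: x=1 → posterior Dirichlet(8/3, 7/2, 7, 8/3)
obs 3: x=0 → posterior Dirichlet(11/3, 7/2, 7, 8/3)
obs 4: x=1 → posterior Dirichlet(11/3, 9/2, 7, 8/3)
obs 5: x=2 → posterior Dirichlet(11/3, 9/2, 8, 8/3)
obs 6: x=2 → posterior Dirichlet(11/3, 9/2, 9, 8/3)
obs 7: x=1 → posterior Dirichlet(11/3, 11/2, 9, 8/3)
obs 8: x=3 → posterior Dirichlet(11/3, 11/2, 9, 11/3)
obs 9: x=0 → posterior Dirichlet(14/3, 11/2, 9, 11/3)
obs 10: x=2 → posterior Dirichlet(14/3, 11/2, 10, 11/3)

alpha_1=14/3, alpha_2=11/2, alpha_3=10, alpha_4=11/3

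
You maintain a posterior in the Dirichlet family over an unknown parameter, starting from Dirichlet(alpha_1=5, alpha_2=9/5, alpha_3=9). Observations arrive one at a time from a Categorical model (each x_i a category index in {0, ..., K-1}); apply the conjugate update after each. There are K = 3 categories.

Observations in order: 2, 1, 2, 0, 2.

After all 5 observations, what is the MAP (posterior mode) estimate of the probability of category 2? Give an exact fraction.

obs 1: x=2 → posterior Dirichlet(5, 9/5, 10)
obs 2: x=1 → posterior Dirichlet(5, 14/5, 10)
obs 3: x=2 → posterior Dirichlet(5, 14/5, 11)
obs 4: x=0 → posterior Dirichlet(6, 14/5, 11)
obs 5: x=2 → posterior Dirichlet(6, 14/5, 12)

55/89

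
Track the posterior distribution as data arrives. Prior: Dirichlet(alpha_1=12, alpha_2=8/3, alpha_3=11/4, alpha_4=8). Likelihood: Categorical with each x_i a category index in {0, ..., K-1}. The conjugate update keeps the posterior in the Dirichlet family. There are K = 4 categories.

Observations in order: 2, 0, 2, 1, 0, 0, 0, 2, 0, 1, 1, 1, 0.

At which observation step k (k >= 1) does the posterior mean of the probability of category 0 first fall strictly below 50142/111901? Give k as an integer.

obs 1: x=2 → posterior Dirichlet(12, 8/3, 15/4, 8)
obs 2: x=0 → posterior Dirichlet(13, 8/3, 15/4, 8)
obs 3: x=2 → posterior Dirichlet(13, 8/3, 19/4, 8)
obs 4: x=1 → posterior Dirichlet(13, 11/3, 19/4, 8)
obs 5: x=0 → posterior Dirichlet(14, 11/3, 19/4, 8)
obs 6: x=0 → posterior Dirichlet(15, 11/3, 19/4, 8)
obs 7: x=0 → posterior Dirichlet(16, 11/3, 19/4, 8)
obs 8: x=2 → posterior Dirichlet(16, 11/3, 23/4, 8)
obs 9: x=0 → posterior Dirichlet(17, 11/3, 23/4, 8)
obs 10: x=1 → posterior Dirichlet(17, 14/3, 23/4, 8)
obs 11: x=1 → posterior Dirichlet(17, 17/3, 23/4, 8)
obs 12: x=1 → posterior Dirichlet(17, 20/3, 23/4, 8)
obs 13: x=0 → posterior Dirichlet(18, 20/3, 23/4, 8)

k = 4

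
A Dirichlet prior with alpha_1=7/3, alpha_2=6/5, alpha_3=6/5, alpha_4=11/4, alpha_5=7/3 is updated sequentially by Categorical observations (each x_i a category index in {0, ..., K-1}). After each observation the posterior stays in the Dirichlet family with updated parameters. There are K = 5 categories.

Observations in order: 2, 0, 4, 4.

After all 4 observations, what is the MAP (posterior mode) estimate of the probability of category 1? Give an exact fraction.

12/529

obs 1: x=2 → posterior Dirichlet(7/3, 6/5, 11/5, 11/4, 7/3)
obs 2: x=0 → posterior Dirichlet(10/3, 6/5, 11/5, 11/4, 7/3)
obs 3: x=4 → posterior Dirichlet(10/3, 6/5, 11/5, 11/4, 10/3)
obs 4: x=4 → posterior Dirichlet(10/3, 6/5, 11/5, 11/4, 13/3)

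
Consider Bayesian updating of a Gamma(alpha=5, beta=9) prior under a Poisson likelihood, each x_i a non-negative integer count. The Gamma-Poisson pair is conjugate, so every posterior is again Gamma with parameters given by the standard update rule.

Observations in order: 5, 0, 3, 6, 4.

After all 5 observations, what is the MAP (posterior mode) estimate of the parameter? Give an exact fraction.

11/7

obs 1: x=5 → posterior Gamma(10, 10)
obs 2: x=0 → posterior Gamma(10, 11)
obs 3: x=3 → posterior Gamma(13, 12)
obs 4: x=6 → posterior Gamma(19, 13)
obs 5: x=4 → posterior Gamma(23, 14)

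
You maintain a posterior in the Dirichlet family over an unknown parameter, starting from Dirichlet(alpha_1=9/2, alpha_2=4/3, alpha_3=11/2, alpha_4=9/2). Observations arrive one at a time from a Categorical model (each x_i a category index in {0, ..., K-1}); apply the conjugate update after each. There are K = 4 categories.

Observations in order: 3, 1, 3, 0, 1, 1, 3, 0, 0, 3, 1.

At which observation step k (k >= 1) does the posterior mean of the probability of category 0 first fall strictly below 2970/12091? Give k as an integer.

obs 1: x=3 → posterior Dirichlet(9/2, 4/3, 11/2, 11/2)
obs 2: x=1 → posterior Dirichlet(9/2, 7/3, 11/2, 11/2)
obs 3: x=3 → posterior Dirichlet(9/2, 7/3, 11/2, 13/2)
obs 4: x=0 → posterior Dirichlet(11/2, 7/3, 11/2, 13/2)
obs 5: x=1 → posterior Dirichlet(11/2, 10/3, 11/2, 13/2)
obs 6: x=1 → posterior Dirichlet(11/2, 13/3, 11/2, 13/2)
obs 7: x=3 → posterior Dirichlet(11/2, 13/3, 11/2, 15/2)
obs 8: x=0 → posterior Dirichlet(13/2, 13/3, 11/2, 15/2)
obs 9: x=0 → posterior Dirichlet(15/2, 13/3, 11/2, 15/2)
obs 10: x=3 → posterior Dirichlet(15/2, 13/3, 11/2, 17/2)
obs 11: x=1 → posterior Dirichlet(15/2, 16/3, 11/2, 17/2)

k = 3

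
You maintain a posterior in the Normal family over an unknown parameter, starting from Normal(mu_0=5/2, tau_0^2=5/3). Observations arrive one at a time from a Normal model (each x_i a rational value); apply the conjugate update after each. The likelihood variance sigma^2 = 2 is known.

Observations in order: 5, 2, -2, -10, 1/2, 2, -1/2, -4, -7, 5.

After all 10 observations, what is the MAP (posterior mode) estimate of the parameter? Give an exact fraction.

obs 1: x=5 → posterior Normal(40/11, 10/11)
obs 2: x=2 → posterior Normal(25/8, 5/8)
obs 3: x=-2 → posterior Normal(40/21, 10/21)
obs 4: x=-10 → posterior Normal(-5/13, 5/13)
obs 5: x=1/2 → posterior Normal(-15/62, 10/31)
obs 6: x=2 → posterior Normal(5/72, 5/18)
obs 7: x=-1/2 → posterior Normal(0, 10/41)
obs 8: x=-4 → posterior Normal(-10/23, 5/23)
obs 9: x=-7 → posterior Normal(-55/51, 10/51)
obs 10: x=5 → posterior Normal(-15/28, 5/28)

-15/28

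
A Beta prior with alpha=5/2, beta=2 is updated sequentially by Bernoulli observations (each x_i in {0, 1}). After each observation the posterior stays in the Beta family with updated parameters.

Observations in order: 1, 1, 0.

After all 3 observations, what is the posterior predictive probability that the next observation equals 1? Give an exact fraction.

3/5

obs 1: x=1 → posterior Beta(7/2, 2)
obs 2: x=1 → posterior Beta(9/2, 2)
obs 3: x=0 → posterior Beta(9/2, 3)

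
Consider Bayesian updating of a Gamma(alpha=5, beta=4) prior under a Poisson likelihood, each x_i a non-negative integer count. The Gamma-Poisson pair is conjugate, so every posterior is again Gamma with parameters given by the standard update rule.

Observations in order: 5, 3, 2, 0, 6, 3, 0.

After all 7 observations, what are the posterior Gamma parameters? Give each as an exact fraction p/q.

alpha=24, beta=11

obs 1: x=5 → posterior Gamma(10, 5)
obs 2: x=3 → posterior Gamma(13, 6)
obs 3: x=2 → posterior Gamma(15, 7)
obs 4: x=0 → posterior Gamma(15, 8)
obs 5: x=6 → posterior Gamma(21, 9)
obs 6: x=3 → posterior Gamma(24, 10)
obs 7: x=0 → posterior Gamma(24, 11)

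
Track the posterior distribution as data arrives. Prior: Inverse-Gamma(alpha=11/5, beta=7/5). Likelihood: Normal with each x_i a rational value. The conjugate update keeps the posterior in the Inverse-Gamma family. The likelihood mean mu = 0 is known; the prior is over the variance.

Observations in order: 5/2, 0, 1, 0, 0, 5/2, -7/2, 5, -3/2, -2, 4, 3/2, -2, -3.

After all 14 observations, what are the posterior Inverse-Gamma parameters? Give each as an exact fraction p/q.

alpha=46/5, beta=1821/40

obs 1: x=5/2 → posterior Inverse-Gamma(27/10, 181/40)
obs 2: x=0 → posterior Inverse-Gamma(16/5, 181/40)
obs 3: x=1 → posterior Inverse-Gamma(37/10, 201/40)
obs 4: x=0 → posterior Inverse-Gamma(21/5, 201/40)
obs 5: x=0 → posterior Inverse-Gamma(47/10, 201/40)
obs 6: x=5/2 → posterior Inverse-Gamma(26/5, 163/20)
obs 7: x=-7/2 → posterior Inverse-Gamma(57/10, 571/40)
obs 8: x=5 → posterior Inverse-Gamma(31/5, 1071/40)
obs 9: x=-3/2 → posterior Inverse-Gamma(67/10, 279/10)
obs 10: x=-2 → posterior Inverse-Gamma(36/5, 299/10)
obs 11: x=4 → posterior Inverse-Gamma(77/10, 379/10)
obs 12: x=3/2 → posterior Inverse-Gamma(41/5, 1561/40)
obs 13: x=-2 → posterior Inverse-Gamma(87/10, 1641/40)
obs 14: x=-3 → posterior Inverse-Gamma(46/5, 1821/40)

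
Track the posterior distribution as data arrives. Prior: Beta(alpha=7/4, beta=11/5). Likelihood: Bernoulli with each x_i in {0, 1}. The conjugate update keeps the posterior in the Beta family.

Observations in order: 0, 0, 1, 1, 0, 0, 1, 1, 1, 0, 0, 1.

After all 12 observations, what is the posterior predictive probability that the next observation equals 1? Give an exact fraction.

155/319

obs 1: x=0 → posterior Beta(7/4, 16/5)
obs 2: x=0 → posterior Beta(7/4, 21/5)
obs 3: x=1 → posterior Beta(11/4, 21/5)
obs 4: x=1 → posterior Beta(15/4, 21/5)
obs 5: x=0 → posterior Beta(15/4, 26/5)
obs 6: x=0 → posterior Beta(15/4, 31/5)
obs 7: x=1 → posterior Beta(19/4, 31/5)
obs 8: x=1 → posterior Beta(23/4, 31/5)
obs 9: x=1 → posterior Beta(27/4, 31/5)
obs 10: x=0 → posterior Beta(27/4, 36/5)
obs 11: x=0 → posterior Beta(27/4, 41/5)
obs 12: x=1 → posterior Beta(31/4, 41/5)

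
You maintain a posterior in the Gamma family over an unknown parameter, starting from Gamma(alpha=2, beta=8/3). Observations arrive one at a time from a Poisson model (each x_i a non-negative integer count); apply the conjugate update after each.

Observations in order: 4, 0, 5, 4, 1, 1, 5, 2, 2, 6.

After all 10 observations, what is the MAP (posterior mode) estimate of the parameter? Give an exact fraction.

obs 1: x=4 → posterior Gamma(6, 11/3)
obs 2: x=0 → posterior Gamma(6, 14/3)
obs 3: x=5 → posterior Gamma(11, 17/3)
obs 4: x=4 → posterior Gamma(15, 20/3)
obs 5: x=1 → posterior Gamma(16, 23/3)
obs 6: x=1 → posterior Gamma(17, 26/3)
obs 7: x=5 → posterior Gamma(22, 29/3)
obs 8: x=2 → posterior Gamma(24, 32/3)
obs 9: x=2 → posterior Gamma(26, 35/3)
obs 10: x=6 → posterior Gamma(32, 38/3)

93/38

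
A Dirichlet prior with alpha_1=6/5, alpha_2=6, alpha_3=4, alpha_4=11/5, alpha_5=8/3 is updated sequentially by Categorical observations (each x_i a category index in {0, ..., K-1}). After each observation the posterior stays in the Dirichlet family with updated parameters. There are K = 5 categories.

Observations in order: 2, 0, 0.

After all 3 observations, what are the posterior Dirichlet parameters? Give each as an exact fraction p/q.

alpha_1=16/5, alpha_2=6, alpha_3=5, alpha_4=11/5, alpha_5=8/3

obs 1: x=2 → posterior Dirichlet(6/5, 6, 5, 11/5, 8/3)
obs 2: x=0 → posterior Dirichlet(11/5, 6, 5, 11/5, 8/3)
obs 3: x=0 → posterior Dirichlet(16/5, 6, 5, 11/5, 8/3)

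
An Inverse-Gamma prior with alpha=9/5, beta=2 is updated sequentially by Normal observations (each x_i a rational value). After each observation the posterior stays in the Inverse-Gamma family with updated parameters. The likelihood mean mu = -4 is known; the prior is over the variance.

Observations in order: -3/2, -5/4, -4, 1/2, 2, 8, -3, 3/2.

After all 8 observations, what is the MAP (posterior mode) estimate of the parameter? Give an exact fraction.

obs 1: x=-3/2 → posterior Inverse-Gamma(23/10, 41/8)
obs 2: x=-5/4 → posterior Inverse-Gamma(14/5, 285/32)
obs 3: x=-4 → posterior Inverse-Gamma(33/10, 285/32)
obs 4: x=1/2 → posterior Inverse-Gamma(19/5, 609/32)
obs 5: x=2 → posterior Inverse-Gamma(43/10, 1185/32)
obs 6: x=8 → posterior Inverse-Gamma(24/5, 3489/32)
obs 7: x=-3 → posterior Inverse-Gamma(53/10, 3505/32)
obs 8: x=3/2 → posterior Inverse-Gamma(29/5, 3989/32)

19945/1088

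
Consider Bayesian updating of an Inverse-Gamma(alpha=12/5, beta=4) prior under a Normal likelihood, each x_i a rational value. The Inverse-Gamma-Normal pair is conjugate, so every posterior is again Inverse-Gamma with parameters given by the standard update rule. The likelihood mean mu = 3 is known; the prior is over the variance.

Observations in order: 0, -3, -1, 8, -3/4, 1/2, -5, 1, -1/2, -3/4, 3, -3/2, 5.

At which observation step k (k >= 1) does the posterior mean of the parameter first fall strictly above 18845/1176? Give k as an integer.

k = 7

obs 1: x=0 → posterior Inverse-Gamma(29/10, 17/2)
obs 2: x=-3 → posterior Inverse-Gamma(17/5, 53/2)
obs 3: x=-1 → posterior Inverse-Gamma(39/10, 69/2)
obs 4: x=8 → posterior Inverse-Gamma(22/5, 47)
obs 5: x=-3/4 → posterior Inverse-Gamma(49/10, 1729/32)
obs 6: x=1/2 → posterior Inverse-Gamma(27/5, 1829/32)
obs 7: x=-5 → posterior Inverse-Gamma(59/10, 2853/32)
obs 8: x=1 → posterior Inverse-Gamma(32/5, 2917/32)
obs 9: x=-1/2 → posterior Inverse-Gamma(69/10, 3113/32)
obs 10: x=-3/4 → posterior Inverse-Gamma(37/5, 1669/16)
obs 11: x=3 → posterior Inverse-Gamma(79/10, 1669/16)
obs 12: x=-3/2 → posterior Inverse-Gamma(42/5, 1831/16)
obs 13: x=5 → posterior Inverse-Gamma(89/10, 1863/16)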